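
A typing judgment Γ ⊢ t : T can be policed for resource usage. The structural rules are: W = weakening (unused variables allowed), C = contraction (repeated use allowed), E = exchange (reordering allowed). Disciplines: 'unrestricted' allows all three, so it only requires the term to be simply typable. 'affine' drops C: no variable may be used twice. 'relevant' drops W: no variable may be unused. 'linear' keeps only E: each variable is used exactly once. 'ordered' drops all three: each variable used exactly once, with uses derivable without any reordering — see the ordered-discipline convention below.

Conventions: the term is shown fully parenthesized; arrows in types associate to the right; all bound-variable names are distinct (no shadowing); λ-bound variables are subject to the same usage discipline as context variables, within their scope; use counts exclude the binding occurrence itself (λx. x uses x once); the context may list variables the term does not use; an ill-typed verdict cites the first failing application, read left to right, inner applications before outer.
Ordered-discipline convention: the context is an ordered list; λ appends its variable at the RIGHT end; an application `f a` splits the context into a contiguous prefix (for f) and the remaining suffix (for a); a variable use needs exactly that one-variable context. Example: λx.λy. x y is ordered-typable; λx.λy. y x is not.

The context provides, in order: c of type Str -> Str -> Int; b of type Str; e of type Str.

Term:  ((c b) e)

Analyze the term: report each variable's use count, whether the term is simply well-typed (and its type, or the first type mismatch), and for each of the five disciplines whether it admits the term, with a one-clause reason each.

use counts: c: 1, b: 1, e: 1
left-to-right use order: c, b, e
typing: the term checks, with type Int
ordered ✓ (single-use (c, b, e), ordered derivation ok)
linear ✓ (exactly-once usage across c, b, e)
affine ✓ (no duplicate uses among c, b, e)
relevant ✓ (none of c, b, e goes unused)
unrestricted ✓ (type-checks (Int) and nothing is barred)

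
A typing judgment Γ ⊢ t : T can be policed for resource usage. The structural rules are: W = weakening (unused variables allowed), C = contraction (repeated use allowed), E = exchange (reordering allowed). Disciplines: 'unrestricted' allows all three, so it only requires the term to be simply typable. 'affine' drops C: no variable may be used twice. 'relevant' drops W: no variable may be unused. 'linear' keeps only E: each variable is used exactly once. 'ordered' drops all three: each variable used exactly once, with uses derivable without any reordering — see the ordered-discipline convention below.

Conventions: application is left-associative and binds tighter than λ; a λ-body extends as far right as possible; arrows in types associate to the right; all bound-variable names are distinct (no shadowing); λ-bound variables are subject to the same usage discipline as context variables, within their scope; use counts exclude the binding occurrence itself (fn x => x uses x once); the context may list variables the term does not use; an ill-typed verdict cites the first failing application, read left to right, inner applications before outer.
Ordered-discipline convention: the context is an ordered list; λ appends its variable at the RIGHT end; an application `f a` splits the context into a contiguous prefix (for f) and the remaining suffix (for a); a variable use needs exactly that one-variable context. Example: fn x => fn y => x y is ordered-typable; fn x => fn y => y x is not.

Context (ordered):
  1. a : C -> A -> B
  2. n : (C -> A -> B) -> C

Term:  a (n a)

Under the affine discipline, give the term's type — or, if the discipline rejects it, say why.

not well-typed under affine — uses contraction: a ×2
variable uses: a: 2; n: 1
uses in reading order: a, n, a
typing: ✓ — A -> B
across the five disciplines: ordered ✗ | linear ✗ | affine ✗ | relevant ✓ | unrestricted ✓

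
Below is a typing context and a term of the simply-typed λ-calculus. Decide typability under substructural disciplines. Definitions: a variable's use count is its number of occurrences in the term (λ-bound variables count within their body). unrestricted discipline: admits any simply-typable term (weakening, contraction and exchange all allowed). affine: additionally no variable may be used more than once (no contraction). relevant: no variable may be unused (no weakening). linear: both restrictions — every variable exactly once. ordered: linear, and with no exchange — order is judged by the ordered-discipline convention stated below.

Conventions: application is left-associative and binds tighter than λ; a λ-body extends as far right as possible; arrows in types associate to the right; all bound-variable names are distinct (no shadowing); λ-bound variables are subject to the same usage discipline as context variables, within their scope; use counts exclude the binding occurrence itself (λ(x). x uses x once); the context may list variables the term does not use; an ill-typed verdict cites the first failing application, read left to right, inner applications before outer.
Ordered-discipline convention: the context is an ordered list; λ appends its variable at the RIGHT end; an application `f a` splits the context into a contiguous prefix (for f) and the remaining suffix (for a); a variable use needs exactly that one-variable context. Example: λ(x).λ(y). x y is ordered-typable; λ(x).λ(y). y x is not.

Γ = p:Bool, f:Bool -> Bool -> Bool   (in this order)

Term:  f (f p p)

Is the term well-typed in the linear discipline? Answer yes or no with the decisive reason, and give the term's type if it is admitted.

no — uses contraction: p ×2, f ×2
variable uses: p: 2, f: 2
use order (left to right): f, f, p, p
typing: ✓ — Bool -> Bool
across the five disciplines: ordered ✗; linear ✗; affine ✗; relevant ✓; unrestricted ✓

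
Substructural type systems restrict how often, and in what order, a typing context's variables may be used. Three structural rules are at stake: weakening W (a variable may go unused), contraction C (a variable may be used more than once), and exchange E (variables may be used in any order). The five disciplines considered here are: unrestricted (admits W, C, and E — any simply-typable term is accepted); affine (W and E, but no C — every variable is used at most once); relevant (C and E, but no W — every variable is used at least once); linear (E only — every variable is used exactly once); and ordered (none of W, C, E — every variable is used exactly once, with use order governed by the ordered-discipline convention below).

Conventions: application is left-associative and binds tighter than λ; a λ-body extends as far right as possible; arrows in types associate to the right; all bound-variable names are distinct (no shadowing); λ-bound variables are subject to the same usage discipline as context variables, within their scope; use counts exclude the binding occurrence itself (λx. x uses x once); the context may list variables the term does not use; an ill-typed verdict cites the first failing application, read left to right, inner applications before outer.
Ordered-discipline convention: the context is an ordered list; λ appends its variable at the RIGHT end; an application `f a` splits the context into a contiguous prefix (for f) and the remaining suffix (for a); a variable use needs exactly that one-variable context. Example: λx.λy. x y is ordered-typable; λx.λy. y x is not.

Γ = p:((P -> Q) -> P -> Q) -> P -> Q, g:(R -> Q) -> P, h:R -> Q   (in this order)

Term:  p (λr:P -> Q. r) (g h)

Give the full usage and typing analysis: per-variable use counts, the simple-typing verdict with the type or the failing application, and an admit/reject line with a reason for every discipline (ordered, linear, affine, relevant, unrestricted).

use counts: p ×1, g ×1, h ×1, r [bound] ×1
uses in reading order: p, r, g, h
typing: the term checks, with type Q
ordered: ✓, p, g, h, r: once each, no exchange needed
linear: ✓, single use per variable (p, g, h, r)
affine: ✓, at most one use each (p, g, h, r)
relevant: ✓, at least one use each (p, g, h, r)
unrestricted: ✓, well-typed at Q; no restrictions here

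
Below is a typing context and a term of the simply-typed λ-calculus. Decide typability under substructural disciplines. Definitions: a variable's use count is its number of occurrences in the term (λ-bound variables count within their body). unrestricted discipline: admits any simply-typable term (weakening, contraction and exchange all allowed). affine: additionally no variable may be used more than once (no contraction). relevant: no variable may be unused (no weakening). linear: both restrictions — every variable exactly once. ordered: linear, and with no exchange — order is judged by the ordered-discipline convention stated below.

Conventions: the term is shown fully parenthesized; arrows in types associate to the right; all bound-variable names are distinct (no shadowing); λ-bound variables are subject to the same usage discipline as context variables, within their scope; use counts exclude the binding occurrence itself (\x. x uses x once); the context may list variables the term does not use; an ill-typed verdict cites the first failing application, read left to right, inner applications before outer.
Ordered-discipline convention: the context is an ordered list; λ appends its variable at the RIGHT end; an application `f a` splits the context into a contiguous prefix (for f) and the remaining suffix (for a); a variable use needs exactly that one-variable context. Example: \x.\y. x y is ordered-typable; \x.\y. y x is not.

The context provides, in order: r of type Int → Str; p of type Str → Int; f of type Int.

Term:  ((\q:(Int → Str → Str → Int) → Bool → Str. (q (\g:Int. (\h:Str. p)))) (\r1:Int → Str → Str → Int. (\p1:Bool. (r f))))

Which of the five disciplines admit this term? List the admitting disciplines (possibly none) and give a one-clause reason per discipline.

admitted in: affine, unrestricted
variable uses: r: 1×, p: 1×, f: 1×, q [bound]: 1×, g [bound]: 0×, h [bound]: 0×, r1 [bound]: 0×, p1 [bound]: 0×
order of uses: q, p, r, f
typing: the term checks, with type Bool → Str
ordered: ✗, needs weakening: g, h, r1, p1 unused
linear: ✗, needs weakening: g, h, r1, p1 unused
affine: ✓, at most one use each (r, p, f, q, g, h, r1, p1)
relevant: ✗, needs weakening: g, h, r1, p1 unused
unrestricted: ✓, typability at Bool → Str is all that's needed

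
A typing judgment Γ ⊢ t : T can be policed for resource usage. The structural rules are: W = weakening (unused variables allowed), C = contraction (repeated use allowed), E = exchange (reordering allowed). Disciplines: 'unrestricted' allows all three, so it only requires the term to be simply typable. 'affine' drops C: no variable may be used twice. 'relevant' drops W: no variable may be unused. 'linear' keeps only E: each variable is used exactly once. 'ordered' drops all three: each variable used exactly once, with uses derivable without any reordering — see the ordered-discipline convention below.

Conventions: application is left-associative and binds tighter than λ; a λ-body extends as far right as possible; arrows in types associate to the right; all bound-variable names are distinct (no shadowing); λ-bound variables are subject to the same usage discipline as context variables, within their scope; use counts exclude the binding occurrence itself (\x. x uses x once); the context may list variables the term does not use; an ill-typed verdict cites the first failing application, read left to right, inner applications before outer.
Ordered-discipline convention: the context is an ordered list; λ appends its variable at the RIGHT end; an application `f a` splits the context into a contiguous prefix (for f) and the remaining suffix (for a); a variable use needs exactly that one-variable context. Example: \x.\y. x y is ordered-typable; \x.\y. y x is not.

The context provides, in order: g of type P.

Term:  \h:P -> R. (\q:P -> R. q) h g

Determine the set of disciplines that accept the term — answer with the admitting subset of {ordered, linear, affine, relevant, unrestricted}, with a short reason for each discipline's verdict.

admitting disciplines: linear, affine, relevant, unrestricted
variable uses: g: 1×; h (λ-bound): 1×; q (λ-bound): 1×
uses in reading order: q, h, g
typing: well-typed at (P -> R) -> R
ordered: ✗ — use order q, h, g needs exchange
linear: ✓ — single use per variable (g, h, q)
affine: ✓ — no duplicate uses among g, h, q
relevant: ✓ — g, h, q: all used, weakening unneeded
unrestricted: ✓ — well-typed at (P -> R) -> R; no restrictions here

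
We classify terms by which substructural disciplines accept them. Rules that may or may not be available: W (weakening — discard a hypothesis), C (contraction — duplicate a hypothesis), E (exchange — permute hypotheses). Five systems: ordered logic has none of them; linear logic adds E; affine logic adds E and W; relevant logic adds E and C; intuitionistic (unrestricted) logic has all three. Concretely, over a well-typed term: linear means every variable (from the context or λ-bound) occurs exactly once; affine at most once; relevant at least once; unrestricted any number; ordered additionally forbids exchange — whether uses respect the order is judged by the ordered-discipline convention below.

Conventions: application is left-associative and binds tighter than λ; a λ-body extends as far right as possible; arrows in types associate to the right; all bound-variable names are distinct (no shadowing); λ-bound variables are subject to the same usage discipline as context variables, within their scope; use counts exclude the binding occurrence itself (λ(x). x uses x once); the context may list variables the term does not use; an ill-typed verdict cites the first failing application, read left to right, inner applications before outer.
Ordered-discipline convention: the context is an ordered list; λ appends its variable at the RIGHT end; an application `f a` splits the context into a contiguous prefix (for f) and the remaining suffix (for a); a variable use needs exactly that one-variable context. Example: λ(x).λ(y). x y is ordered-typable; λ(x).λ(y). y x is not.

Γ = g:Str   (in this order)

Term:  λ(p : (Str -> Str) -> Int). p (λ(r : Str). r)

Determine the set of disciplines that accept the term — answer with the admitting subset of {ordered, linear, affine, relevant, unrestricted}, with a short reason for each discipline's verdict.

admitting disciplines: affine, unrestricted
variable uses: g ×0; p [bound] ×1; r [bound] ×1
uses in reading order: p, r
typing: ✓ — ((Str -> Str) -> Int) -> Int
ordered: ✗, g left unused
linear: ✗, g left unused
affine: ✓, at most one use each (g, p, r)
relevant: ✗, g left unused
unrestricted: ✓, simply typable at ((Str -> Str) -> Int) -> Int; W, C, E all held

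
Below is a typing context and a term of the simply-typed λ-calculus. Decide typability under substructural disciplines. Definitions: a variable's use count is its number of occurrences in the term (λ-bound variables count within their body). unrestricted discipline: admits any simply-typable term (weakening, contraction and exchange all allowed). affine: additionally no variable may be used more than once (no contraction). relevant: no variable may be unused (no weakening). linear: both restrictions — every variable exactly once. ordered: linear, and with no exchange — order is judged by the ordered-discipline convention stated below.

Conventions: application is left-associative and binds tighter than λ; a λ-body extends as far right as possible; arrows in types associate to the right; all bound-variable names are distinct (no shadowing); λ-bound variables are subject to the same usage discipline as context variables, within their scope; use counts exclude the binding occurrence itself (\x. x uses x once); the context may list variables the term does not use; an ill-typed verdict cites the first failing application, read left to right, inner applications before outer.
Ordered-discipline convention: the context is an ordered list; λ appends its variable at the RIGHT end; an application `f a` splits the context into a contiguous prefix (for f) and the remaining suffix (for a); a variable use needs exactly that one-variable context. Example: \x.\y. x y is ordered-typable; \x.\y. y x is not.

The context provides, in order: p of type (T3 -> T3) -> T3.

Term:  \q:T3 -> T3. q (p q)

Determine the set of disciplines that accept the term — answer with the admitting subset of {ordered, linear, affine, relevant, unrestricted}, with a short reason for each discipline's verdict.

accepted by: relevant, unrestricted
usage: p: 1×; q (λ-bound): 2×
left-to-right use order: q, p, q
typing: the term checks, with type (T3 -> T3) -> T3
ordered ✗ (repeated use of q ×2)
linear ✗ (repeated use of q ×2)
affine ✗ (repeated use of q ×2)
relevant ✓ (every one of p, q appears)
unrestricted ✓ (well-typed at (T3 -> T3) -> T3; no restrictions here)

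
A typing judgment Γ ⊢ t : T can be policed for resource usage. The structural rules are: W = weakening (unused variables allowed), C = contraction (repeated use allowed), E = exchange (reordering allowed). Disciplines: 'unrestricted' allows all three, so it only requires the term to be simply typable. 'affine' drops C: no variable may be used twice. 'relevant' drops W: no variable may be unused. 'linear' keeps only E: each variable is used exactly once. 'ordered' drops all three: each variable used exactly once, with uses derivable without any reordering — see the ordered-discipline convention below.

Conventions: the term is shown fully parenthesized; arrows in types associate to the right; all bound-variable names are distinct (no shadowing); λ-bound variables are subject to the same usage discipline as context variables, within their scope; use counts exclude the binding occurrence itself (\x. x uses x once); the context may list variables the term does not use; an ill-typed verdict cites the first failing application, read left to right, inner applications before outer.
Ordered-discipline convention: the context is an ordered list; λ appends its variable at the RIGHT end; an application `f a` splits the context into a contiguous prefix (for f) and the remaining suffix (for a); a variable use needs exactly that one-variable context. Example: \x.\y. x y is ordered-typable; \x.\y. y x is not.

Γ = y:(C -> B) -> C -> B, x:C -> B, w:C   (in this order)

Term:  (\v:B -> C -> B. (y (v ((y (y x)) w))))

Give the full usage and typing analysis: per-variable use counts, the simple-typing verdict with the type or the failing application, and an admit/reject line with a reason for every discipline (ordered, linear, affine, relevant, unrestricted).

usage: y: 3×, x: 1×, w: 1×, v [bound]: 1×
uses in reading order: y, v, y, y, x, w
typing: ✓ — (B -> C -> B) -> C -> B
ordered ✗ (needs contraction — y ×3)
linear ✗ (needs contraction — y ×3)
affine ✗ (needs contraction — y ×3)
relevant ✓ (none of y, x, w, v goes unused)
unrestricted ✓ (type-checks ((B -> C -> B) -> C -> B) and nothing is barred)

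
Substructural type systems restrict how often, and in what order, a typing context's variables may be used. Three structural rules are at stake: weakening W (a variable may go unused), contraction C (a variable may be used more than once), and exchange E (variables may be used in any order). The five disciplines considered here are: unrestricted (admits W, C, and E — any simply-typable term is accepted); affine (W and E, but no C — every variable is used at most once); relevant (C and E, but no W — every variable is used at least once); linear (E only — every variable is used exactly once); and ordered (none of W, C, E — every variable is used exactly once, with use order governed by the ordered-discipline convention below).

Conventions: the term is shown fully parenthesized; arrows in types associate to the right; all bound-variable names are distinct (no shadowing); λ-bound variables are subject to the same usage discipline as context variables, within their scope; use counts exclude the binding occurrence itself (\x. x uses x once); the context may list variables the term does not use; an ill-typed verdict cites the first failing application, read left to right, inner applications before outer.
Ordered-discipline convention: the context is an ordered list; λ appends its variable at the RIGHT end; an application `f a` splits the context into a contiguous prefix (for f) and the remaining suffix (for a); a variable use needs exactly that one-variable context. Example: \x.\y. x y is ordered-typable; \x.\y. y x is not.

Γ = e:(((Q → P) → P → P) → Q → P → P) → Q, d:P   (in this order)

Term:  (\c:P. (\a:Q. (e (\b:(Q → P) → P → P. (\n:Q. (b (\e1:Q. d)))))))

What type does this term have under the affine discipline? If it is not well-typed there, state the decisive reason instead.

term : P → Q → Q
variable uses: e ×1, d ×1, c [bound] ×0, a [bound] ×0, b [bound] ×1, n [bound] ×0, e1 [bound] ×0
uses in reading order: e, b, d
typing: the term checks, with type P → Q → Q
summary: ordered ✗ · linear ✗ · affine ✓ · relevant ✗ · unrestricted ✓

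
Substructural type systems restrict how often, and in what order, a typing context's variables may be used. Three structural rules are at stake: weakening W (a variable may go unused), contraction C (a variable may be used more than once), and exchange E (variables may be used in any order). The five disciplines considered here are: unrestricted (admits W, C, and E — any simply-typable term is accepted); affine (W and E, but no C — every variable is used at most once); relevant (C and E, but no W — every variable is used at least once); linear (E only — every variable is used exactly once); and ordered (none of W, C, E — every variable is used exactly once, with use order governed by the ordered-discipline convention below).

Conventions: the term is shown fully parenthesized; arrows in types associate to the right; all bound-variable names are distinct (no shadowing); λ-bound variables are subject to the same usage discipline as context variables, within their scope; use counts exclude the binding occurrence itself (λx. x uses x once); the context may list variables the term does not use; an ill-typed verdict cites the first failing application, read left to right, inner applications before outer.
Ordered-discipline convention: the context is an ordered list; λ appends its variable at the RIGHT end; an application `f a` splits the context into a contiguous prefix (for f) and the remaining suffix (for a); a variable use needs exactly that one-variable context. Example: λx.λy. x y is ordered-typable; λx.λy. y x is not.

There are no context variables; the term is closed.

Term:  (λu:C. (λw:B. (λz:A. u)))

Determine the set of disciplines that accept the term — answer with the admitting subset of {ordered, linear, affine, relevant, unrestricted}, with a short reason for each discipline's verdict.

admitting disciplines: affine, unrestricted
use counts: u (bound): 1×, w (bound): 0×, z (bound): 0×
left-to-right use order: u
typing: well-typed — term : C -> B -> A -> C
ordered ✗ (needs weakening: w, z unused)
linear ✗ (needs weakening: w, z unused)
affine ✓ (none of u, w, z used more than once)
relevant ✗ (needs weakening: w, z unused)
unrestricted ✓ (typability at C -> B -> A -> C is all that's needed)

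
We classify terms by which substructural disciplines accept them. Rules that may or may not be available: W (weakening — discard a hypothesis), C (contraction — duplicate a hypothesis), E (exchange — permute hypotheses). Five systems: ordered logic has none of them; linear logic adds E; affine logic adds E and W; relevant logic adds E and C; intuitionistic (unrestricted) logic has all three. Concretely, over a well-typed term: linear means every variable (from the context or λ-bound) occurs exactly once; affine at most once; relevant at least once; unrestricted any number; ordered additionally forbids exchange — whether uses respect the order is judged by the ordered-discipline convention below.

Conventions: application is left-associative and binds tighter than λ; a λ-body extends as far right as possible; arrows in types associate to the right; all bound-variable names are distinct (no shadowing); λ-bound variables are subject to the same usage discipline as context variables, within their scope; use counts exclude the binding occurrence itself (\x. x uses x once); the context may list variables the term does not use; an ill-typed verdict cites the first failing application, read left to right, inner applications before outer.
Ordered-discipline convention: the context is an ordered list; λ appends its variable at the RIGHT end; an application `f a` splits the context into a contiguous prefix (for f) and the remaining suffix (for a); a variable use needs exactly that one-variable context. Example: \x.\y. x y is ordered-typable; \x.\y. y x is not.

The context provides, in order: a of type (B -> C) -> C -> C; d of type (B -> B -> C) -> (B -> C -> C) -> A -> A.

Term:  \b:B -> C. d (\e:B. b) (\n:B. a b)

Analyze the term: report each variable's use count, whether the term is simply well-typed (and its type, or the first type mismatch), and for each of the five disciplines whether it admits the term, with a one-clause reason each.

use counts: a: 1×; d: 1×; b (bound): 2×; e (bound): 0×; n (bound): 0×
use order (left to right): d, b, a, b
typing: the term checks, with type (B -> C) -> A -> A
ordered ✗ (repeated use of b ×2; unused: e, n — weakening required)
linear ✗ (repeated use of b ×2; unused: e, n — weakening required)
affine ✗ (repeated use of b ×2)
relevant ✗ (unused: e, n — weakening required)
unrestricted ✓ (typability at (B -> C) -> A -> A is all that's needed)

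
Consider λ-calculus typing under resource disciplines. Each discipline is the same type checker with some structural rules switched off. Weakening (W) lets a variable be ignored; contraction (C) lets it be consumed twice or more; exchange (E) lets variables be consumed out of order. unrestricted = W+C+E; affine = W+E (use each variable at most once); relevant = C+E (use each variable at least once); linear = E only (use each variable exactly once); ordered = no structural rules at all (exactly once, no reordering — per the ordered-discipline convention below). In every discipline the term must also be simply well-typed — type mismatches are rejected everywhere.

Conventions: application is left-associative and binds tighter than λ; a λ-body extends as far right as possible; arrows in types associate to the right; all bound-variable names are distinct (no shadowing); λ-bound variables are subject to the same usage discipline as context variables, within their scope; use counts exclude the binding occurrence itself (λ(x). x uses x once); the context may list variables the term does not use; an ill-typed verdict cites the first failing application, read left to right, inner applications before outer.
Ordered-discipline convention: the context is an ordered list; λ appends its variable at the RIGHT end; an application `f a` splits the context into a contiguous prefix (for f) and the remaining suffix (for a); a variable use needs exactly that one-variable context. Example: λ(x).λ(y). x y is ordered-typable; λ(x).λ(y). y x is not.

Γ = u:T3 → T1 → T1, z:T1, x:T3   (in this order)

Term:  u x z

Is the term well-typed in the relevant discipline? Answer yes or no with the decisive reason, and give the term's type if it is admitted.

yes — at least one use each (u, z, x); term : T1
use counts: u=1; z=1; x=1
uses in reading order: u, x, z
typing: well-typed at T1
per-discipline verdicts: ordered ✗, linear ✓, affine ✓, relevant ✓, unrestricted ✓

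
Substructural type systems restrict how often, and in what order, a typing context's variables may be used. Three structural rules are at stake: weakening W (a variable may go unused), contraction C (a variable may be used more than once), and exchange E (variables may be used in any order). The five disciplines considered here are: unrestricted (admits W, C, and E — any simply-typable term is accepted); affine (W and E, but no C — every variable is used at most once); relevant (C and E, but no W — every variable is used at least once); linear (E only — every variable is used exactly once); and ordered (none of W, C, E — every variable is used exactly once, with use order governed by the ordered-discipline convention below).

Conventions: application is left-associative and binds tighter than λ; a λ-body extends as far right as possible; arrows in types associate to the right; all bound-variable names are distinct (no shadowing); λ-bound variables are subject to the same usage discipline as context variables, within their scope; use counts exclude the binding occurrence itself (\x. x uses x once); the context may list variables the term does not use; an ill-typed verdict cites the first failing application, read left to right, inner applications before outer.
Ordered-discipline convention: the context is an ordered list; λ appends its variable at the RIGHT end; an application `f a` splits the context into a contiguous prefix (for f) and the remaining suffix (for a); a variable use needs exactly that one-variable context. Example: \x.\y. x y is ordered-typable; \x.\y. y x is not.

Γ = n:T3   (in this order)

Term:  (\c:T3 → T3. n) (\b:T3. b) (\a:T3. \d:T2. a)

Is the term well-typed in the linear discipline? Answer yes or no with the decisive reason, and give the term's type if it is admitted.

no — a type mismatch blocks all five
variable uses: n=1; c (bound)=0; b (bound)=1; a (bound)=1; d (bound)=0
use order (left to right): n, b, a
typing: ill-typed: non-function type T3 applied to an argument
summary: ordered ✗; linear ✗; affine ✗; relevant ✗; unrestricted ✗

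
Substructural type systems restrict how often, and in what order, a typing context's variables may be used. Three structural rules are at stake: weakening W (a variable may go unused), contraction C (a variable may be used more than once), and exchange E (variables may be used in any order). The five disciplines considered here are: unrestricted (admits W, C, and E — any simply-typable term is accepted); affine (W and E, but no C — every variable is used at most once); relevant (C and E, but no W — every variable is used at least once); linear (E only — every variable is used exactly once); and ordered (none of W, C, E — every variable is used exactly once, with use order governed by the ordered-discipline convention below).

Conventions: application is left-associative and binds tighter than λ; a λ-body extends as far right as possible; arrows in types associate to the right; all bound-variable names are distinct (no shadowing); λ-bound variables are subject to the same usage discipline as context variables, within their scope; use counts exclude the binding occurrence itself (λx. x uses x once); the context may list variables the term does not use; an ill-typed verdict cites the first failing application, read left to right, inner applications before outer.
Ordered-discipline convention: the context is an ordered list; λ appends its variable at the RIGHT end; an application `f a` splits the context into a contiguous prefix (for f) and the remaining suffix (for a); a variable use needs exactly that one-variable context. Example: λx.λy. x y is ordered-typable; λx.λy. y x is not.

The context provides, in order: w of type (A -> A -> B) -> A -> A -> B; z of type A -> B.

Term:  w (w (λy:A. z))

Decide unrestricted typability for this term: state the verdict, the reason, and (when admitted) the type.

yes — typability at A -> A -> B is all that's needed; term : A -> A -> B
usage: w=2, z=1, y (λ-bound)=0
use order (left to right): w, w, z
typing: the term checks, with type A -> A -> B
summary: ordered ✗ | linear ✗ | affine ✗ | relevant ✗ | unrestricted ✓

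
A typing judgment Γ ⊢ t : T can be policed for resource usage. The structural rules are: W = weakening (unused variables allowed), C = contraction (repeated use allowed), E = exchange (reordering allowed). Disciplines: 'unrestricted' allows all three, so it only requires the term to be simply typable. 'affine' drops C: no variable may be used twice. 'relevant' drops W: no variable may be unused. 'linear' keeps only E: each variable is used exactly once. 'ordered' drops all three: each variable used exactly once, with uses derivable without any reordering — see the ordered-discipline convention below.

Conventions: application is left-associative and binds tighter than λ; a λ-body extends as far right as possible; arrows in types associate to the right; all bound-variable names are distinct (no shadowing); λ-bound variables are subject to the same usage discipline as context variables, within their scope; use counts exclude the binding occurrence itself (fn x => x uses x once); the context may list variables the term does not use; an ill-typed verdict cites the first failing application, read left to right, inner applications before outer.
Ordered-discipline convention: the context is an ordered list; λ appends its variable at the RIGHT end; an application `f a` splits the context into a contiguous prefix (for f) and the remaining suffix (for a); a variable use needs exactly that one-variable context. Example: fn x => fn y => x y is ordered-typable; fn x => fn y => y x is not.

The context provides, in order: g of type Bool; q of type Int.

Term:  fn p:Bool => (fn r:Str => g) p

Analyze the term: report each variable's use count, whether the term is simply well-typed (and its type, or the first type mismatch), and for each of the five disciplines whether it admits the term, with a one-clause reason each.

usage: g ×1; q ×0; p (λ-bound) ×1; r (λ-bound) ×0
uses in reading order: g, p
typing: ill-typed: an argument Bool mismatches the expected Str
ordered ✗ (the type mismatch rejects it)
linear ✗ (not simply typable)
affine ✗ (fails simple typing)
relevant ✗ (a type mismatch blocks all five)
unrestricted ✗ (the type mismatch rejects it)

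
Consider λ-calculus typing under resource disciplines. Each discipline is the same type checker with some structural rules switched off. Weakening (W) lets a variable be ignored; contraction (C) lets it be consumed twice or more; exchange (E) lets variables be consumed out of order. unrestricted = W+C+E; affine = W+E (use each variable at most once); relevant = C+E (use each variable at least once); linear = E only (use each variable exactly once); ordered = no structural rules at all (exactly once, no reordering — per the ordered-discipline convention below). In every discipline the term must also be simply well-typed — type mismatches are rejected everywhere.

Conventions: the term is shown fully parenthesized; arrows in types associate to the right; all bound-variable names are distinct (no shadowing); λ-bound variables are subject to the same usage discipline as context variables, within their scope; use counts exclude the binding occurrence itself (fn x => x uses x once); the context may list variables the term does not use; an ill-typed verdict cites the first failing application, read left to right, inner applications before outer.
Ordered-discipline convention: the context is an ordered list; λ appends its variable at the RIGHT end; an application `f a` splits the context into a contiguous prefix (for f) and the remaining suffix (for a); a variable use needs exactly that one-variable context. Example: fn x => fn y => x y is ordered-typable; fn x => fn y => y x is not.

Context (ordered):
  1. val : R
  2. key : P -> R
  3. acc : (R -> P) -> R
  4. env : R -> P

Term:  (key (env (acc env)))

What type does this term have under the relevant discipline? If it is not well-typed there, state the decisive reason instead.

not well-typed under relevant — needs weakening: val unused
variable uses: val ×0, key ×1, acc ×1, env ×2
left-to-right use order: key, env, acc, env
typing: the term checks, with type R
per-discipline verdicts: ordered ✗ · linear ✗ · affine ✗ · relevant ✗ · unrestricted ✓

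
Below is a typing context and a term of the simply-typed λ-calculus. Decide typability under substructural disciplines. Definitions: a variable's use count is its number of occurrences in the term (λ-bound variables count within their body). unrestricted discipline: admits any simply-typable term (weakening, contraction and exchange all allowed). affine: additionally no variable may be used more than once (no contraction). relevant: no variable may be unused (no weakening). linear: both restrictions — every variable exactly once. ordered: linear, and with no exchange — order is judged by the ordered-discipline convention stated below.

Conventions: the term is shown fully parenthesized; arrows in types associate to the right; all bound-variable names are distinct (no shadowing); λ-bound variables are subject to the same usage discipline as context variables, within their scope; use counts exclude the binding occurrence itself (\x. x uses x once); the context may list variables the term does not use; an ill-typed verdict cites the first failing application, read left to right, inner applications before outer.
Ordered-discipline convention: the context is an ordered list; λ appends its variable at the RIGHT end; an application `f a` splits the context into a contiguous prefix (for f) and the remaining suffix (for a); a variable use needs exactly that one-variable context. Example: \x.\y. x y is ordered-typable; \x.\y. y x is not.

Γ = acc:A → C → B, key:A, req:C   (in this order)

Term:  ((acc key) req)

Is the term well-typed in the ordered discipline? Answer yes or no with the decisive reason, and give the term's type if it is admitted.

yes — acc, key, req: once each, no exchange needed; term : B
usage: acc ×1, key ×1, req ×1
use order (left to right): acc, key, req
typing: well-typed — term : B
across the five disciplines: ordered ✓; linear ✓; affine ✓; relevant ✓; unrestricted ✓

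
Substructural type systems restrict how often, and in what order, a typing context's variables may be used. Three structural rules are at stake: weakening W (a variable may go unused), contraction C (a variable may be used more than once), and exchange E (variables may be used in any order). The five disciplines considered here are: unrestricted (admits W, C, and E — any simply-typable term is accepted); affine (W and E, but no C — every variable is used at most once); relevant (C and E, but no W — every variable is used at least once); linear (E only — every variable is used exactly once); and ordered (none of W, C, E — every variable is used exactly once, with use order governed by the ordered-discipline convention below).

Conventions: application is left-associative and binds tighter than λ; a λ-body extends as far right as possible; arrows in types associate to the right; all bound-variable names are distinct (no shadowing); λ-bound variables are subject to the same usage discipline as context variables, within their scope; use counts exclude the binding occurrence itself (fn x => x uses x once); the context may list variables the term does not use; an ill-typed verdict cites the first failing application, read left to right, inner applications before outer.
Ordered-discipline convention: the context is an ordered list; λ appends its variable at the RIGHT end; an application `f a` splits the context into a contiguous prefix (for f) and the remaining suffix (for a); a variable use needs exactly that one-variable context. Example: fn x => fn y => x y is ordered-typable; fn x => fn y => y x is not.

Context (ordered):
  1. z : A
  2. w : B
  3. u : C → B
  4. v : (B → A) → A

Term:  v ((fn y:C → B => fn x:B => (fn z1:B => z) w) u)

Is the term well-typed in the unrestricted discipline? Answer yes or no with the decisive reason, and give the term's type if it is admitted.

yes — simply typable at A; W, C, E all held; term : A
use counts: z=1, w=1, u=1, v=1, y (λ-bound)=0, x (λ-bound)=0, z1 (λ-bound)=0
order of uses: v, z, w, u
typing: well-typed — term : A
across the five disciplines: ordered ✗, linear ✗, affine ✓, relevant ✗, unrestricted ✓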